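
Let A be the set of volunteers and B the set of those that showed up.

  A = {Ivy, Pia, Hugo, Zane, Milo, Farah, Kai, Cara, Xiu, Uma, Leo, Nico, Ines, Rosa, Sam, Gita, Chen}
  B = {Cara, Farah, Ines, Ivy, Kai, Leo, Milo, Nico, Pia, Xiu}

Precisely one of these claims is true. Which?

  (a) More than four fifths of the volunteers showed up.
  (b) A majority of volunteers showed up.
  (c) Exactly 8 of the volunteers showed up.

|A| = 17, |A ∩ B| = 10, |A ∖ B| = 7.
(a) requires |A ∩ B| / |A| > 4/5: false.
(b) requires |A ∩ B| > |A ∖ B|: true.
(c) requires |A ∩ B| = 8: false.

(b)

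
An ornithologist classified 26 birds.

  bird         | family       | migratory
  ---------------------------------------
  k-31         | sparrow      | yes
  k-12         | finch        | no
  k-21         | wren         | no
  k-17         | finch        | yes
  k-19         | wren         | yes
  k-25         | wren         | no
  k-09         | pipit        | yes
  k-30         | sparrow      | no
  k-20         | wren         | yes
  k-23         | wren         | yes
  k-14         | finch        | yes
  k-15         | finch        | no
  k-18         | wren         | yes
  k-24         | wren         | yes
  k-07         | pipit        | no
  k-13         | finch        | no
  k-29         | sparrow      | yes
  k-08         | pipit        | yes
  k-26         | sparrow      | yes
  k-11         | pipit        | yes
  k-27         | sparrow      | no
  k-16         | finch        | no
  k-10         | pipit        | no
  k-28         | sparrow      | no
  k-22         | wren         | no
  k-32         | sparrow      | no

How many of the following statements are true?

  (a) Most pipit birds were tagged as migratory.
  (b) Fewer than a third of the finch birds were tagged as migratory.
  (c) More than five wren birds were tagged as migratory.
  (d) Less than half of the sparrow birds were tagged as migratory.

2

(a) pipit: |A| = 5, |A ∩ B| = 3; needs |A ∩ B| > |A ∖ B| — true.
(b) finch: |A| = 6, |A ∩ B| = 2; needs |A ∩ B| / |A| < 1/3 — false.
(c) wren: |A| = 8, |A ∩ B| = 5; needs |A ∩ B| > 5 — false.
(d) sparrow: |A| = 7, |A ∩ B| = 3; needs |A ∩ B| < |A ∖ B| — true.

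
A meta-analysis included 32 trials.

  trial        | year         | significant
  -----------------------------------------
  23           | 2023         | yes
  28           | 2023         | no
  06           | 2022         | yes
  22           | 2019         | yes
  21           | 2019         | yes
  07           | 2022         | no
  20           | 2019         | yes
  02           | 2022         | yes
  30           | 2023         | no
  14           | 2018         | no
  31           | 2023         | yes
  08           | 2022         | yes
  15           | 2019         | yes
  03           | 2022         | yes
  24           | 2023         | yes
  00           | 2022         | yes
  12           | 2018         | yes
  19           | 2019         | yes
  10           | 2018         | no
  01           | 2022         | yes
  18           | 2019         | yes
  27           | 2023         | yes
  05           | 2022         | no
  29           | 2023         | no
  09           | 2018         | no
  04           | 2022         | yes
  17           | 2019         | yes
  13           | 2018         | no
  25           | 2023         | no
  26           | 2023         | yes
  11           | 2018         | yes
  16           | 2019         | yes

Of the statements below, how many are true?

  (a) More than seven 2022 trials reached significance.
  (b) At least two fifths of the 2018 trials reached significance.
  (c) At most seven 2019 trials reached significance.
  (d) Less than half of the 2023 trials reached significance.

(a) 2022: |A| = 9, |A ∩ B| = 7; needs |A ∩ B| > 7 — false.
(b) 2018: |A| = 6, |A ∩ B| = 2; needs |A ∩ B| / |A| ≥ 2/5 — false.
(c) 2019: |A| = 8, |A ∩ B| = 8; needs |A ∩ B| ≤ 7 — false.
(d) 2023: |A| = 9, |A ∩ B| = 5; needs |A ∩ B| < |A ∖ B| — false.

0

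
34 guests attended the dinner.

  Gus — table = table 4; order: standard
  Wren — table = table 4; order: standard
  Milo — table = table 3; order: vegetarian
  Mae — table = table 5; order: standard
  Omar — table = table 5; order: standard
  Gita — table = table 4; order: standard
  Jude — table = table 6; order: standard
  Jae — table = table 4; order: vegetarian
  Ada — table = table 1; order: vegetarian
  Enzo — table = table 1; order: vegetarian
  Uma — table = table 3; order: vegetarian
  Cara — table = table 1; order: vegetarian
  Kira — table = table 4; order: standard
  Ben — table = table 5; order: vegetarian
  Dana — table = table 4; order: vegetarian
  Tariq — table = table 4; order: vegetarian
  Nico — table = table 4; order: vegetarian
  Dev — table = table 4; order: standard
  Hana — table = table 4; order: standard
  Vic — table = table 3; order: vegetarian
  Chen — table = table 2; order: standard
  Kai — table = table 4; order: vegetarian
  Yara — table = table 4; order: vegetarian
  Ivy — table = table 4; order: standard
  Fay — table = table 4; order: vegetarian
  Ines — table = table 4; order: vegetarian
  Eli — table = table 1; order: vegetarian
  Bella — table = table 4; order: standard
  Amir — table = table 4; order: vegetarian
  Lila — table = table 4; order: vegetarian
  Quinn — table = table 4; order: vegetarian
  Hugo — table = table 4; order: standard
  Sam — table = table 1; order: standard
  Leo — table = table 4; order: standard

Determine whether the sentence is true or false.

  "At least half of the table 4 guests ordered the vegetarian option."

True

'At least half of the table 4 guests ordered the vegetarian option' holds iff |A ∩ B| ≥ |A ∖ B|.
|A| = 21, |A ∩ B| = 11, |A ∖ B| = 10.
11 > 10, so the statement is true.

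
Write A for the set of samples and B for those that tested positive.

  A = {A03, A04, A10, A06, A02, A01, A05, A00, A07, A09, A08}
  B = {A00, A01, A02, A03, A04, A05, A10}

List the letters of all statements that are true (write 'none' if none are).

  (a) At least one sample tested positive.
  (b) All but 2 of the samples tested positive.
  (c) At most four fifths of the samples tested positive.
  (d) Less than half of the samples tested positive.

(a), (c)

|A| = 11, |A ∩ B| = 7, |A ∖ B| = 4.
(a) A ∩ B ≠ ∅ (|A ∩ B| ≥ 1): holds.
(b) |A ∖ B| = 2: fails.
(c) |A ∩ B| / |A| ≤ 4/5: holds.
(d) |A ∩ B| < |A ∖ B|: fails.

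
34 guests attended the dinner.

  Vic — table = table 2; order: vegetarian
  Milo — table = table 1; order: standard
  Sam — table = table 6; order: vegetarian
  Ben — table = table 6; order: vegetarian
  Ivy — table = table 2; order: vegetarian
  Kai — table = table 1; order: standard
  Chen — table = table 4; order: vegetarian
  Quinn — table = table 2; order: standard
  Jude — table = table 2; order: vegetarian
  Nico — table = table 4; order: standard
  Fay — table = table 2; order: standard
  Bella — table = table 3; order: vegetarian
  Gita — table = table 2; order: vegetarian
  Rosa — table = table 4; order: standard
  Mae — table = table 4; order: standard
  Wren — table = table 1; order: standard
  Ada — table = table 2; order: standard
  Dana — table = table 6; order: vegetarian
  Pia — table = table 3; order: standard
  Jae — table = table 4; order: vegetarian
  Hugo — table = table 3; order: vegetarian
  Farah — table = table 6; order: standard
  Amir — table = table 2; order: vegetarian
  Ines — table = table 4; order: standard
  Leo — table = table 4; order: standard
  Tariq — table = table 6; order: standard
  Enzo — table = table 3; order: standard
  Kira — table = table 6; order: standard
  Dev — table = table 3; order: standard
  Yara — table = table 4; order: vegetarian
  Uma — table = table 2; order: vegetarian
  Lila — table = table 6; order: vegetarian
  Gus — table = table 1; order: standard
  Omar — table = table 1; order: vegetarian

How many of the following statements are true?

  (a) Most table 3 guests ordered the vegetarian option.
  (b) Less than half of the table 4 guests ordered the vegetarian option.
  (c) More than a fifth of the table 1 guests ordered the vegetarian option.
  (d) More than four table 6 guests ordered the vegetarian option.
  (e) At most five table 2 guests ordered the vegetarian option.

(a) table 3: |A| = 5, |A ∩ B| = 2; needs |A ∩ B| > |A ∖ B| — false.
(b) table 4: |A| = 8, |A ∩ B| = 3; needs |A ∩ B| < |A ∖ B| — true.
(c) table 1: |A| = 5, |A ∩ B| = 1; needs |A ∩ B| / |A| > 1/5 — false.
(d) table 6: |A| = 7, |A ∩ B| = 4; needs |A ∩ B| > 4 — false.
(e) table 2: |A| = 9, |A ∩ B| = 6; needs |A ∩ B| ≤ 5 — false.

1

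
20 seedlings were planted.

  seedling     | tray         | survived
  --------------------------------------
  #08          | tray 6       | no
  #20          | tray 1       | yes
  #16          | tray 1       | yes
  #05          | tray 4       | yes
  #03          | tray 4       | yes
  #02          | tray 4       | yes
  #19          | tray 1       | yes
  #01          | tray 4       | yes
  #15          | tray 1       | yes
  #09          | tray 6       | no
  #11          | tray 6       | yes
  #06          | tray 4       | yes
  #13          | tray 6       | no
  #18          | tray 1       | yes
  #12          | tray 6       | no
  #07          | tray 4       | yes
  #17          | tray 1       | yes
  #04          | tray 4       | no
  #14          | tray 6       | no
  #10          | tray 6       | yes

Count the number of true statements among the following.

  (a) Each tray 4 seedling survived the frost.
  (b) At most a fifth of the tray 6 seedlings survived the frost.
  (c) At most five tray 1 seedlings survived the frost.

0

(a) tray 4: |A| = 7, |A ∩ B| = 6; needs A ⊆ B, i.e. every element of A is in B (|A ∖ B| = 0) — false.
(b) tray 6: |A| = 7, |A ∩ B| = 2; needs |A ∩ B| / |A| ≤ 1/5 — false.
(c) tray 1: |A| = 6, |A ∩ B| = 6; needs |A ∩ B| ≤ 5 — false.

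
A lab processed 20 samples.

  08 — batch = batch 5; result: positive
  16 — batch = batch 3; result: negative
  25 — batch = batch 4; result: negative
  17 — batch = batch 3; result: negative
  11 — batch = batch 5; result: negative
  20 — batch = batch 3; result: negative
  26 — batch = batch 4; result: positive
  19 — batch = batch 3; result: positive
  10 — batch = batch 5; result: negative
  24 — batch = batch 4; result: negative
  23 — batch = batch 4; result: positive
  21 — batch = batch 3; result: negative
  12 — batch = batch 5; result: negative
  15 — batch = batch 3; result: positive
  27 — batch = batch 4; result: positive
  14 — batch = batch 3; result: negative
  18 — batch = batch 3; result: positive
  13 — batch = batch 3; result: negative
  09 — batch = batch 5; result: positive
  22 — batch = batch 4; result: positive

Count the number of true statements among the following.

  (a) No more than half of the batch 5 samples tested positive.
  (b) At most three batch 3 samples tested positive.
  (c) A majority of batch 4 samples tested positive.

(a) batch 5: |A| = 5, |A ∩ B| = 2; needs |A ∩ B| ≤ |A ∖ B| — true.
(b) batch 3: |A| = 9, |A ∩ B| = 3; needs |A ∩ B| ≤ 3 — true.
(c) batch 4: |A| = 6, |A ∩ B| = 4; needs |A ∩ B| > |A ∖ B| — true.

3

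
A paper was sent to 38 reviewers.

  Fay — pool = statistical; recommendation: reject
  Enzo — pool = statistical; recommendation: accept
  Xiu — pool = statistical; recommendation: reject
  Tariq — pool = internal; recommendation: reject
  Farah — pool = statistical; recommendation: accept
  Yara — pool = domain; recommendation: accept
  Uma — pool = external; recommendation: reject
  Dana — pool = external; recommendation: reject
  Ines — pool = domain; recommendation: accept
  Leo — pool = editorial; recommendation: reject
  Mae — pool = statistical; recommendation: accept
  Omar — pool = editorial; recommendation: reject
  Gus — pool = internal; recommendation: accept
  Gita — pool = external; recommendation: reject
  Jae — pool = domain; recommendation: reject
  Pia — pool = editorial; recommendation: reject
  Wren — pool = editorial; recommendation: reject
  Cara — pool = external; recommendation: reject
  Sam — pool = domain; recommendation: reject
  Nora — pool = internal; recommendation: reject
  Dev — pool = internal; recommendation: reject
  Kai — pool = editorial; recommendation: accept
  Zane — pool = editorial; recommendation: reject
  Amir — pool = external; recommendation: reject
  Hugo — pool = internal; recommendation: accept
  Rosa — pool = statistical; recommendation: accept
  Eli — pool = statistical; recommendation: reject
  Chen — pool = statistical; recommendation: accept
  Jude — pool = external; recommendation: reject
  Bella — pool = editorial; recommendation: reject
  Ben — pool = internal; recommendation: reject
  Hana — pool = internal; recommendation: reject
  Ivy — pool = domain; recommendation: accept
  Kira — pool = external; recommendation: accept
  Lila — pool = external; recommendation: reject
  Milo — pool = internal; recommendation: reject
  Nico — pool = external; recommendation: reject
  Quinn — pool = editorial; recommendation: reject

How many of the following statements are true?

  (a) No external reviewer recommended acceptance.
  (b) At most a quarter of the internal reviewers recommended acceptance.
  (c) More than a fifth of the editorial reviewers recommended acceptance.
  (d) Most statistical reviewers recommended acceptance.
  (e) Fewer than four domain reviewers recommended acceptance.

(a) external: |A| = 9, |A ∩ B| = 1; needs A ∩ B = ∅ (|A ∩ B| = 0) — false.
(b) internal: |A| = 8, |A ∩ B| = 2; needs |A ∩ B| / |A| ≤ 1/4 — true.
(c) editorial: |A| = 8, |A ∩ B| = 1; needs |A ∩ B| / |A| > 1/5 — false.
(d) statistical: |A| = 8, |A ∩ B| = 5; needs |A ∩ B| > |A ∖ B| — true.
(e) domain: |A| = 5, |A ∩ B| = 3; needs |A ∩ B| < 4 — true.

3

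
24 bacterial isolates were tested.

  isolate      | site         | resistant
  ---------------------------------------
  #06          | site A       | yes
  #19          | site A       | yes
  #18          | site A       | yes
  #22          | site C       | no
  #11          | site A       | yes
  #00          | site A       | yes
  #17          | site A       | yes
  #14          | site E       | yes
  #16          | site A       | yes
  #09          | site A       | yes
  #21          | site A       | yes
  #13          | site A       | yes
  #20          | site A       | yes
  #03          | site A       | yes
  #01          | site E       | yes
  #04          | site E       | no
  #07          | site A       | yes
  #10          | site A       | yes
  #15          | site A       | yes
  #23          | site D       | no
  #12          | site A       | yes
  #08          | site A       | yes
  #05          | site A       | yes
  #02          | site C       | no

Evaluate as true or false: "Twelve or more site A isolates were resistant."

True

Truth condition: |A ∩ B| ≥ 12.
|A| = 18, |A ∩ B| = 18, |A ∖ B| = 0.
|A ∩ B| = 18, so the statement is true.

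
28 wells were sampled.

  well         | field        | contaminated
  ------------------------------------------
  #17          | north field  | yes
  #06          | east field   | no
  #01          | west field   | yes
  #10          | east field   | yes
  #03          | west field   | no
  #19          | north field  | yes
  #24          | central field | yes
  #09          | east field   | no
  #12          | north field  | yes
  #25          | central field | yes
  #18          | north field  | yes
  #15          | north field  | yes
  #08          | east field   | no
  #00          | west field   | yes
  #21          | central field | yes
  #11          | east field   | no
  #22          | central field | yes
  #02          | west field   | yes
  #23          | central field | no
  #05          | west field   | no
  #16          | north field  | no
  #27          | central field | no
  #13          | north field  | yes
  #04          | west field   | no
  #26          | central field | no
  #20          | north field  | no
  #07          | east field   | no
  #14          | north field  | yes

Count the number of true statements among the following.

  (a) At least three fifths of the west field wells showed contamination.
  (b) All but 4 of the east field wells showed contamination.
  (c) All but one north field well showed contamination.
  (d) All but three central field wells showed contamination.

(a) west field: |A| = 6, |A ∩ B| = 3; needs |A ∩ B| / |A| ≥ 3/5 — false.
(b) east field: |A| = 6, |A ∩ B| = 1; needs |A ∖ B| = 4 — false.
(c) north field: |A| = 9, |A ∩ B| = 7; needs |A ∖ B| = 1 — false.
(d) central field: |A| = 7, |A ∩ B| = 4; needs |A ∖ B| = 3 — true.

1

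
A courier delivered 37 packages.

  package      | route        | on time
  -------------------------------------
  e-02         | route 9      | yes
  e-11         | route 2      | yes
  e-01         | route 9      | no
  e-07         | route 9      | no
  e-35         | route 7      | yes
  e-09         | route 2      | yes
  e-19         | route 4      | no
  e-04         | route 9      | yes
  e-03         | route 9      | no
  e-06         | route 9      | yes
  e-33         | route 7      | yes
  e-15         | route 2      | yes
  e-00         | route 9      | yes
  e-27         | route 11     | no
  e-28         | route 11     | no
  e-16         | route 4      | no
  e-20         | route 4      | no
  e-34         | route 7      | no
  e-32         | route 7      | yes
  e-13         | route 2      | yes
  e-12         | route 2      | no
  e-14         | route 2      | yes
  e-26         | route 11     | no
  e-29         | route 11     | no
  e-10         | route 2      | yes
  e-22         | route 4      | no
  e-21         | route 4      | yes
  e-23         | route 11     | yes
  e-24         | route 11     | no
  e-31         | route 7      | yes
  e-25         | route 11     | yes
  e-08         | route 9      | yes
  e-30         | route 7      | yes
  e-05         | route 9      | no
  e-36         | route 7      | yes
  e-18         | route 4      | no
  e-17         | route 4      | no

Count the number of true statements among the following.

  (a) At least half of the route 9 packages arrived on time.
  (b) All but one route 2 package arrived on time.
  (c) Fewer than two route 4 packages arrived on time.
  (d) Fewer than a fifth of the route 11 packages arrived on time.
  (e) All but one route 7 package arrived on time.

(a) route 9: |A| = 9, |A ∩ B| = 5; needs |A ∩ B| ≥ |A ∖ B| — true.
(b) route 2: |A| = 7, |A ∩ B| = 6; needs |A ∖ B| = 1 — true.
(c) route 4: |A| = 7, |A ∩ B| = 1; needs |A ∩ B| < 2 — true.
(d) route 11: |A| = 7, |A ∩ B| = 2; needs |A ∩ B| / |A| < 1/5 — false.
(e) route 7: |A| = 7, |A ∩ B| = 6; needs |A ∖ B| = 1 — true.

4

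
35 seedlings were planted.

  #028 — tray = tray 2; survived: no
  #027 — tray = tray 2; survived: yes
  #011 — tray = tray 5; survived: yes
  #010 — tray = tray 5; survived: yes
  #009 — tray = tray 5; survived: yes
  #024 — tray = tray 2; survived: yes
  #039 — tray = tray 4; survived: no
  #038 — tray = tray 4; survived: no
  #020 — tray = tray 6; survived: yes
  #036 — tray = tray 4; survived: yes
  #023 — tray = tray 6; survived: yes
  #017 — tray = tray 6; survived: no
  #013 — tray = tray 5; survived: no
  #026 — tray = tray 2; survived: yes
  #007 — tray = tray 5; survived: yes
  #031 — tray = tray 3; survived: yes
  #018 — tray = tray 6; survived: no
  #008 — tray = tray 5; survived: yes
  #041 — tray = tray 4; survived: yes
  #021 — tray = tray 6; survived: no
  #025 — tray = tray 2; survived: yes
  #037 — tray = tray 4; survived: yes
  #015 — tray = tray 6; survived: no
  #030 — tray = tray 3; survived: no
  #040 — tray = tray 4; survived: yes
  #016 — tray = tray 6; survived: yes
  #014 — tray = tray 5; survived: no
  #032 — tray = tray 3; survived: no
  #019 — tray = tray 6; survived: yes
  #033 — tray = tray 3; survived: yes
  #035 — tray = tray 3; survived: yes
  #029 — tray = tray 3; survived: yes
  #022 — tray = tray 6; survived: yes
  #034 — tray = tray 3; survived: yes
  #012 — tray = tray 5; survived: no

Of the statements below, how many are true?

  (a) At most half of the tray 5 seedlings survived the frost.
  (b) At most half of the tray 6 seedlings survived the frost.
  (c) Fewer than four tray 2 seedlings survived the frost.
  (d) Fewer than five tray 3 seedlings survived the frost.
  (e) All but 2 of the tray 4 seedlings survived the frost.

1

(a) tray 5: |A| = 8, |A ∩ B| = 5; needs |A ∩ B| ≤ |A ∖ B| — false.
(b) tray 6: |A| = 9, |A ∩ B| = 5; needs |A ∩ B| ≤ |A ∖ B| — false.
(c) tray 2: |A| = 5, |A ∩ B| = 4; needs |A ∩ B| < 4 — false.
(d) tray 3: |A| = 7, |A ∩ B| = 5; needs |A ∩ B| < 5 — false.
(e) tray 4: |A| = 6, |A ∩ B| = 4; needs |A ∖ B| = 2 — true.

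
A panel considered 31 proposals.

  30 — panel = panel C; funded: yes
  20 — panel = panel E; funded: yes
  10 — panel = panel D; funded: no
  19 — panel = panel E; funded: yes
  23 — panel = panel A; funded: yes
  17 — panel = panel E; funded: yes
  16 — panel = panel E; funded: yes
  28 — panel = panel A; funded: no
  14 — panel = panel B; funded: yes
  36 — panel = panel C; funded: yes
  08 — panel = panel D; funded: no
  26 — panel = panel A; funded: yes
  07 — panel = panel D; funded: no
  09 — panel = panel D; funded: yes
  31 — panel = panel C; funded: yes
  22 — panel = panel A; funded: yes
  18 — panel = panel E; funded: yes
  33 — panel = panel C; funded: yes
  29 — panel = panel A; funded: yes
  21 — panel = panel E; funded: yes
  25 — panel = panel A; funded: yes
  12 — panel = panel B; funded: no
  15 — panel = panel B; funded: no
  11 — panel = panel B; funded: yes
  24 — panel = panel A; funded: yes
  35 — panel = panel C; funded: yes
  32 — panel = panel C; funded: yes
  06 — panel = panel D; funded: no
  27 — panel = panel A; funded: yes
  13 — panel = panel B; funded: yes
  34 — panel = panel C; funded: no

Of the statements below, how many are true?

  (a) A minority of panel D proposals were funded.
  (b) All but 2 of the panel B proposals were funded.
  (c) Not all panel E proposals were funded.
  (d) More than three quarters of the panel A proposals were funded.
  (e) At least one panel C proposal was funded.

(a) panel D: |A| = 5, |A ∩ B| = 1; needs |A ∩ B| < |A ∖ B| — true.
(b) panel B: |A| = 5, |A ∩ B| = 3; needs |A ∖ B| = 2 — true.
(c) panel E: |A| = 6, |A ∩ B| = 6; needs A ⊄ B (|A ∖ B| ≥ 1) — false.
(d) panel A: |A| = 8, |A ∩ B| = 7; needs |A ∩ B| / |A| > 3/4 — true.
(e) panel C: |A| = 7, |A ∩ B| = 6; needs A ∩ B ≠ ∅ (|A ∩ B| ≥ 1) — true.

4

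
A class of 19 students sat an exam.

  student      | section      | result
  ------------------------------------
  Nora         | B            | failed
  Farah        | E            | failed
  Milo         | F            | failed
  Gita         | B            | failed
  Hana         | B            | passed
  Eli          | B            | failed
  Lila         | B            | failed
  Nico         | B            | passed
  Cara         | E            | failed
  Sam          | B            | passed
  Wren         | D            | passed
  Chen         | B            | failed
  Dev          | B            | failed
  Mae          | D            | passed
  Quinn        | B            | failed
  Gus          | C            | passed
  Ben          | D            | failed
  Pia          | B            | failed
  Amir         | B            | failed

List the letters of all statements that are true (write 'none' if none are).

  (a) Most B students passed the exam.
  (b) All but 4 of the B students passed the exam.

|A| = 12, |A ∩ B| = 3, |A ∖ B| = 9.
(a) |A ∩ B| > |A ∖ B|: fails.
(b) |A ∖ B| = 4: fails.

none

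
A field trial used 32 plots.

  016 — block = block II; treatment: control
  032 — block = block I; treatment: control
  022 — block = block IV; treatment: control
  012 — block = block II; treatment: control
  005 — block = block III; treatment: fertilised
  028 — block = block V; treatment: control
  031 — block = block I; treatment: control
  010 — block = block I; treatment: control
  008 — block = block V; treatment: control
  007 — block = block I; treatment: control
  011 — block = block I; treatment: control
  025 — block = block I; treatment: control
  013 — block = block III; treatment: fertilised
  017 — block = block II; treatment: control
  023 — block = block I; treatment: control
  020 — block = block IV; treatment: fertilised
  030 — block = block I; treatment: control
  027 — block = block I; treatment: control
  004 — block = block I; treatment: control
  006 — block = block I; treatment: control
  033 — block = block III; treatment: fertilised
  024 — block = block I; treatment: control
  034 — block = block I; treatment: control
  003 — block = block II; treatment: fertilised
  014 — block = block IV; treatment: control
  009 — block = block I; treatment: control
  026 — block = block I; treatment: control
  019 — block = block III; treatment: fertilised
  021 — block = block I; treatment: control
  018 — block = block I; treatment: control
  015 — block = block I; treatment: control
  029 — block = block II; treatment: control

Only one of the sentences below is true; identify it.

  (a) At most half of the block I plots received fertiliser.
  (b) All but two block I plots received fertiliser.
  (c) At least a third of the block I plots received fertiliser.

|A| = 18, |A ∩ B| = 0, |A ∖ B| = 18.
(a) requires |A ∩ B| ≤ |A ∖ B|: true.
(b) requires |A ∖ B| = 2: false.
(c) requires |A ∩ B| / |A| ≥ 1/3: false.

(a)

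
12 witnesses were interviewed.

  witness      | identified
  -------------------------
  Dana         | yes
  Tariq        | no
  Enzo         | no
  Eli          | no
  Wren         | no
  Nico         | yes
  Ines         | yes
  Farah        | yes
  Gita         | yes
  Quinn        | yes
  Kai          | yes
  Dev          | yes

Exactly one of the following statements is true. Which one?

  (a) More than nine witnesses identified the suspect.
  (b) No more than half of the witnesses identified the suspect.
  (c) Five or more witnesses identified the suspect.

|A| = 12, |A ∩ B| = 8, |A ∖ B| = 4.
(a) requires |A ∩ B| > 9: false.
(b) requires |A ∩ B| ≤ |A ∖ B|: false.
(c) requires |A ∩ B| ≥ 5: true.

(c)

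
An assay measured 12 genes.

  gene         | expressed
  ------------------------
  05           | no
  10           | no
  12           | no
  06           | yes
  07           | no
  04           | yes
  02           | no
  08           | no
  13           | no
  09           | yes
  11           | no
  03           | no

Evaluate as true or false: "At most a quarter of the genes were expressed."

Truth condition: |A ∩ B| / |A| ≤ 1/4.
A (the restrictor) = {05, 10, 12, 06, 07, 04, 02, 08, 13, 09, 11, 03}, |A| = 12.
A ∩ B = {06, 04, 09}, so |A ∩ B| = 3.
A ∖ B = {05, 10, 12, 07, 02, 08, 13, 11, 03}, so |A ∖ B| = 9.
|A ∩ B|/|A| = 3/12, so the statement is true.

True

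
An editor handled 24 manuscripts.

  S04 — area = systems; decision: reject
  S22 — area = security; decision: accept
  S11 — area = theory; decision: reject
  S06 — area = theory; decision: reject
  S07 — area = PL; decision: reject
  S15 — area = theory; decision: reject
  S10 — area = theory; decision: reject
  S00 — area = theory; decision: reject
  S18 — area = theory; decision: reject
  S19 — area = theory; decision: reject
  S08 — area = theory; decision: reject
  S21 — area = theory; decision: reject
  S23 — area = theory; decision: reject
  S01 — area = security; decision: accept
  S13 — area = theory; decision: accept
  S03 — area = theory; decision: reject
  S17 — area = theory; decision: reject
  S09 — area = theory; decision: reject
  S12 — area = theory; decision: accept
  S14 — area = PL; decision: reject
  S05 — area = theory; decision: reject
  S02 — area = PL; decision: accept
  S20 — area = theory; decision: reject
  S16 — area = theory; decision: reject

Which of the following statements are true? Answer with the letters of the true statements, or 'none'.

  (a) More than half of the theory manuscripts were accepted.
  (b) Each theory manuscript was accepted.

|A| = 18, |A ∩ B| = 2, |A ∖ B| = 16.
(a) |A ∩ B| > |A ∖ B|: fails.
(b) A ⊆ B, i.e. every element of A is in B (|A ∖ B| = 0): fails.

none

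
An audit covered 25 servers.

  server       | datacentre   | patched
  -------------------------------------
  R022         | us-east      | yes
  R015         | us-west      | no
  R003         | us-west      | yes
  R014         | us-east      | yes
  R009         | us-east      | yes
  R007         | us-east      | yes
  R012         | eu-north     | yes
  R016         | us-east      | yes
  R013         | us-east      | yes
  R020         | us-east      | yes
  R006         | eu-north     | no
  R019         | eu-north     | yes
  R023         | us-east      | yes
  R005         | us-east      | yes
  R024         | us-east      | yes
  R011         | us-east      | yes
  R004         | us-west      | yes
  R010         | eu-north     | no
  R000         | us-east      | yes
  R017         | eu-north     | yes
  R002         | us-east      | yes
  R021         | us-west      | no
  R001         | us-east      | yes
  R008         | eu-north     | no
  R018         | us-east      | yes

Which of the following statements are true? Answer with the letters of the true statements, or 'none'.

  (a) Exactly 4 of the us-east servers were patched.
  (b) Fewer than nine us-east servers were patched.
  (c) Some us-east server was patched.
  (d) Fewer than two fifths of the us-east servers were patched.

(c)

|A| = 15, |A ∩ B| = 15, |A ∖ B| = 0.
(a) |A ∩ B| = 4: fails.
(b) |A ∩ B| < 9: fails.
(c) A ∩ B ≠ ∅ (|A ∩ B| ≥ 1): holds.
(d) |A ∩ B| / |A| < 2/5: fails.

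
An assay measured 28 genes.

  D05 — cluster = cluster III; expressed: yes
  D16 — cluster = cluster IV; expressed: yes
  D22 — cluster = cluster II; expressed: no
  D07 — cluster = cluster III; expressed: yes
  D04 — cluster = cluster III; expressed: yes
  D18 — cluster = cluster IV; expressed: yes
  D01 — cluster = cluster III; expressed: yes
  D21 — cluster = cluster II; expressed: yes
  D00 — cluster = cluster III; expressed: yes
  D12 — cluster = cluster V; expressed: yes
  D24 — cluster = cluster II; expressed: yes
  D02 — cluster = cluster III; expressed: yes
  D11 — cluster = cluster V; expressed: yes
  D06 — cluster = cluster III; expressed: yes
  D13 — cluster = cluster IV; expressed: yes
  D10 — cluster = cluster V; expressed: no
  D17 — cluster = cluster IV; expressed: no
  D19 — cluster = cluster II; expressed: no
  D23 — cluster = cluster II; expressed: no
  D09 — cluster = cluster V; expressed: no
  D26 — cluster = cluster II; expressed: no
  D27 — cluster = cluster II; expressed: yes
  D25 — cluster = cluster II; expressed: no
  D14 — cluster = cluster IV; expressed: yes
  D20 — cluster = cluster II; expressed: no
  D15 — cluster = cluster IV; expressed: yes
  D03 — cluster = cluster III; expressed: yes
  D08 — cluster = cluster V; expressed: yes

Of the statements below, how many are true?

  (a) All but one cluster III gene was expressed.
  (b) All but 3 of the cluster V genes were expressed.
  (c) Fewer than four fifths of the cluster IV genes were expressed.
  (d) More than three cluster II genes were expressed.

0

(a) cluster III: |A| = 8, |A ∩ B| = 8; needs |A ∖ B| = 1 — false.
(b) cluster V: |A| = 5, |A ∩ B| = 3; needs |A ∖ B| = 3 — false.
(c) cluster IV: |A| = 6, |A ∩ B| = 5; needs |A ∩ B| / |A| < 4/5 — false.
(d) cluster II: |A| = 9, |A ∩ B| = 3; needs |A ∩ B| > 3 — false.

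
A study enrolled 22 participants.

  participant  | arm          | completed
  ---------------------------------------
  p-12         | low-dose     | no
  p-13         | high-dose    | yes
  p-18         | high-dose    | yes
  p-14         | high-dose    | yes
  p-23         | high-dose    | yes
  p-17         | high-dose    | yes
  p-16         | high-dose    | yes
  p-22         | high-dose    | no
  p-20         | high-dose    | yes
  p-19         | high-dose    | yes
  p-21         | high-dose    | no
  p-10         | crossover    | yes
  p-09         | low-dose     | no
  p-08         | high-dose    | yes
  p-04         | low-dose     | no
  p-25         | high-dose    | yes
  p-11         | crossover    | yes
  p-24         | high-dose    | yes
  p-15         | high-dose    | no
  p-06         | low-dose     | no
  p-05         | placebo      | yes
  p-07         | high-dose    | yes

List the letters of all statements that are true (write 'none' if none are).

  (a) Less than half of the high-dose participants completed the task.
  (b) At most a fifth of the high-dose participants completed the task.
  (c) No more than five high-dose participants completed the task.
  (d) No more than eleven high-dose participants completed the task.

none

|A| = 15, |A ∩ B| = 12, |A ∖ B| = 3.
(a) |A ∩ B| < |A ∖ B|: fails.
(b) |A ∩ B| / |A| ≤ 1/5: fails.
(c) |A ∩ B| ≤ 5: fails.
(d) |A ∩ B| ≤ 11: fails.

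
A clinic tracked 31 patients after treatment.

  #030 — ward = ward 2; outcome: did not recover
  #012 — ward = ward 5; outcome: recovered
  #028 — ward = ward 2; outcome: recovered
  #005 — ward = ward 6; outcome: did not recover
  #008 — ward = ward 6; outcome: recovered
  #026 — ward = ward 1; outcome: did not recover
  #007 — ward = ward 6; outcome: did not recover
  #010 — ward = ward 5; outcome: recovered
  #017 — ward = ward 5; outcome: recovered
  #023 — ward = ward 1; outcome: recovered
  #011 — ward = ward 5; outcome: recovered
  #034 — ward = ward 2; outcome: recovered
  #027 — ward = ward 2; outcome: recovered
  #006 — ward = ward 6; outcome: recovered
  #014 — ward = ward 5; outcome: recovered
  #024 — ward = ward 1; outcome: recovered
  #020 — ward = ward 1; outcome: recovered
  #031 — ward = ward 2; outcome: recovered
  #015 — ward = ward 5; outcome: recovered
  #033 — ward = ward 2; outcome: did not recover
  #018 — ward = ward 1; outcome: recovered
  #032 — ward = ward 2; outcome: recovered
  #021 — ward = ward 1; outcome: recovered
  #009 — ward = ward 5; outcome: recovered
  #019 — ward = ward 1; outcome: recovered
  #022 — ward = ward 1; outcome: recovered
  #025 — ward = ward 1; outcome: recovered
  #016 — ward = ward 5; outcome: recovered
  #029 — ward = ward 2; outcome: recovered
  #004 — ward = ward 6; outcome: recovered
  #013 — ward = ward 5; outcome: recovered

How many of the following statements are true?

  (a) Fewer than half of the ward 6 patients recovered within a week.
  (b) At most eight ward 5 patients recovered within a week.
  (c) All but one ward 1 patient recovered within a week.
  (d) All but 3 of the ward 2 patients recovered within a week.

1

(a) ward 6: |A| = 5, |A ∩ B| = 3; needs |A ∩ B| < |A ∖ B| — false.
(b) ward 5: |A| = 9, |A ∩ B| = 9; needs |A ∩ B| ≤ 8 — false.
(c) ward 1: |A| = 9, |A ∩ B| = 8; needs |A ∖ B| = 1 — true.
(d) ward 2: |A| = 8, |A ∩ B| = 6; needs |A ∖ B| = 3 — false.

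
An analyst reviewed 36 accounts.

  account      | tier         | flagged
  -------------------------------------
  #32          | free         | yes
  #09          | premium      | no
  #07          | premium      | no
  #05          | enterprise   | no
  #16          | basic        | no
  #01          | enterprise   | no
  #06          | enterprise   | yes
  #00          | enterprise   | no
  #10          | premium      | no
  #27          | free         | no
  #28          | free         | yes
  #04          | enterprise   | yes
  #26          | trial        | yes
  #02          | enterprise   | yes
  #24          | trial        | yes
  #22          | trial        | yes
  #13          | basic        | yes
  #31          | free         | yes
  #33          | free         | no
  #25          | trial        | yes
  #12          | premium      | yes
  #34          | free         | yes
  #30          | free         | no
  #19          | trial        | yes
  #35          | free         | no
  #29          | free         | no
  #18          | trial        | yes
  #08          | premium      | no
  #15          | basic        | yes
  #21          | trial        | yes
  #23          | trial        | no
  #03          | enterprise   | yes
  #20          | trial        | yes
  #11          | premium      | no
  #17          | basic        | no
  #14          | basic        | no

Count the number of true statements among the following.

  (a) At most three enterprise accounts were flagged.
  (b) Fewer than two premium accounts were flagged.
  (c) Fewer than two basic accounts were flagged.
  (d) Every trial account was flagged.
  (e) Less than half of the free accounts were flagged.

2

(a) enterprise: |A| = 7, |A ∩ B| = 4; needs |A ∩ B| ≤ 3 — false.
(b) premium: |A| = 6, |A ∩ B| = 1; needs |A ∩ B| < 2 — true.
(c) basic: |A| = 5, |A ∩ B| = 2; needs |A ∩ B| < 2 — false.
(d) trial: |A| = 9, |A ∩ B| = 8; needs A ⊆ B, i.e. every element of A is in B (|A ∖ B| = 0) — false.
(e) free: |A| = 9, |A ∩ B| = 4; needs |A ∩ B| < |A ∖ B| — true.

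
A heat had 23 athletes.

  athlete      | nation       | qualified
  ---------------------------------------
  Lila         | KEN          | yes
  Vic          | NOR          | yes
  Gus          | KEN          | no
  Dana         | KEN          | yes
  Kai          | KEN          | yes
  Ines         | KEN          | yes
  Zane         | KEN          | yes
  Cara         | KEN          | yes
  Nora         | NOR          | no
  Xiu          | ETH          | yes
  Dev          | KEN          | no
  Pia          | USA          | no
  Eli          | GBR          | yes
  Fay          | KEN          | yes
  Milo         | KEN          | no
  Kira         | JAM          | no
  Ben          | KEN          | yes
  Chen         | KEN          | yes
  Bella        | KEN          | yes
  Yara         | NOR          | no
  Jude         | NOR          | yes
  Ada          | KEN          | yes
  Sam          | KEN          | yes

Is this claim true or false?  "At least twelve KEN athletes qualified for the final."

True

Truth condition: |A ∩ B| ≥ 12.
|A| = 15, |A ∩ B| = 12, |A ∖ B| = 3.
|A ∩ B| = 12, so the statement is true.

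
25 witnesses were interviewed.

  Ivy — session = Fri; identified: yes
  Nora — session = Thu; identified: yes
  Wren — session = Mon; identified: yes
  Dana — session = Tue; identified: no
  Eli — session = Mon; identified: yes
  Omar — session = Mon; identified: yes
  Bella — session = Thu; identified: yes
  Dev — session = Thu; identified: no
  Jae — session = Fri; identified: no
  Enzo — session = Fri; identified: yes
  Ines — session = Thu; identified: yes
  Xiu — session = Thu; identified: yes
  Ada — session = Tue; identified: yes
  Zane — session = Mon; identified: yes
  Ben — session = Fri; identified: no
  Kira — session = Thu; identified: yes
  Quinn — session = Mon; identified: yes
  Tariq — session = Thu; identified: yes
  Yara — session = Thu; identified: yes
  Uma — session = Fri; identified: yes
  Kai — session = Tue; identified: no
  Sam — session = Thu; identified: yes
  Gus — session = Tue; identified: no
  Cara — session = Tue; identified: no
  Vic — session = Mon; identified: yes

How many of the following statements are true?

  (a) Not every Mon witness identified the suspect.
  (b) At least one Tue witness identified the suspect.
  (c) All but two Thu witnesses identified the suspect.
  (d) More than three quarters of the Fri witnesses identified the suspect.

1

(a) Mon: |A| = 6, |A ∩ B| = 6; needs A ⊄ B (|A ∖ B| ≥ 1) — false.
(b) Tue: |A| = 5, |A ∩ B| = 1; needs A ∩ B ≠ ∅ (|A ∩ B| ≥ 1) — true.
(c) Thu: |A| = 9, |A ∩ B| = 8; needs |A ∖ B| = 2 — false.
(d) Fri: |A| = 5, |A ∩ B| = 3; needs |A ∩ B| / |A| > 3/4 — false.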